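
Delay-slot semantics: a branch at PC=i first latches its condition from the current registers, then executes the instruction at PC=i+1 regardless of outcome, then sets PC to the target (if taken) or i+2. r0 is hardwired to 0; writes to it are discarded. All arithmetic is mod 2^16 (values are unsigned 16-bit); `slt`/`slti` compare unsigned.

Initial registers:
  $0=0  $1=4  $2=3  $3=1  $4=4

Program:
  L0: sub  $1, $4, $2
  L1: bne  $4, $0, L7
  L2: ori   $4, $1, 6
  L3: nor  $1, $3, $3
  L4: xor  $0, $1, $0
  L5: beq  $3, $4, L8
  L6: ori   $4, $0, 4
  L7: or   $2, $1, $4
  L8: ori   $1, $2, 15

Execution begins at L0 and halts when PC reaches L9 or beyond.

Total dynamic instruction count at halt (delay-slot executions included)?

5

[0] sub  $1, $4, $2  →  {$0:0, $1:1, $2:3, $3:1, $4:4}
[1] bne  $4, $0, L7  →  {$0:0, $1:1, $2:3, $3:1, $4:4}  ⟨branch taken⟩
[2] ori   $4, $1, 6  →  {$0:0, $1:1, $2:3, $3:1, $4:7}
[7] or   $2, $1, $4  →  {$0:0, $1:1, $2:7, $3:1, $4:7}
[8] ori   $1, $2, 15  →  {$0:0, $1:15, $2:7, $3:1, $4:7}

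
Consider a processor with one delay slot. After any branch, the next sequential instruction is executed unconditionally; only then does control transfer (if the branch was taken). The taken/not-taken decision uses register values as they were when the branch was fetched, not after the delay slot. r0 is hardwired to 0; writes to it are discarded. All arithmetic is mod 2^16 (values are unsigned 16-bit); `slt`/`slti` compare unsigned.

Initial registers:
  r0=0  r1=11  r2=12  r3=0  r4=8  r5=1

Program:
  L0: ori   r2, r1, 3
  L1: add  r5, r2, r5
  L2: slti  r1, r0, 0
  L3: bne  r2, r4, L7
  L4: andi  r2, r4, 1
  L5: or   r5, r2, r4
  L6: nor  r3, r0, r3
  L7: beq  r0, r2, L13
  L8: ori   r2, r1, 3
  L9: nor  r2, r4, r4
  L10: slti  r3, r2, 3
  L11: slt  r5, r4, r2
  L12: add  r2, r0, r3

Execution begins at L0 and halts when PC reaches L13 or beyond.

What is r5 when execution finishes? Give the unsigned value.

12

  step pc=0: ori   r2, r1, 3  regs=(0,11,11,0,8,1)
  step pc=1: add  r5, r2, r5  regs=(0,11,11,0,8,12)
  step pc=2: slti  r1, r0, 0  regs=(0,0,11,0,8,12)
  step pc=3: bne  r2, r4, L7  cond=T  regs=(0,0,11,0,8,12)
  step pc=4: andi  r2, r4, 1  regs=(0,0,0,0,8,12)
  step pc=7: beq  r0, r2, L13  cond=T  regs=(0,0,0,0,8,12)
  step pc=8: ori   r2, r1, 3  regs=(0,0,3,0,8,12)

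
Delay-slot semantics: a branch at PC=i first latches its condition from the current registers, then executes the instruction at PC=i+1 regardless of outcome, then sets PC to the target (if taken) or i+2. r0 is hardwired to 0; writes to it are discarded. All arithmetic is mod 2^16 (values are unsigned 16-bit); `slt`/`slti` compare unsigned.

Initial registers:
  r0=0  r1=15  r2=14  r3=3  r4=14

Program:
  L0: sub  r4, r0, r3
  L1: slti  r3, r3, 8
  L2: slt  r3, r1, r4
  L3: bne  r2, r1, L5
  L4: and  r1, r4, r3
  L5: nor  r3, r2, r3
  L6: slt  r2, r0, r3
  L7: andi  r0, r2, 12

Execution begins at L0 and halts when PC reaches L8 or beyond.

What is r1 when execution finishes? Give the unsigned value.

1

PC=0  sub  r4, r0, r3        | r0=0 r1=15 r2=14 r3=3 r4=65533
PC=1  slti  r3, r3, 8        | r0=0 r1=15 r2=14 r3=1 r4=65533
PC=2  slt  r3, r1, r4        | r0=0 r1=15 r2=14 r3=1 r4=65533
PC=3  bne  r2, r1, L5        | r0=0 r1=15 r2=14 r3=1 r4=65533  [TAKEN]
PC=4  and  r1, r4, r3        | r0=0 r1=1 r2=14 r3=1 r4=65533
PC=5  nor  r3, r2, r3        | r0=0 r1=1 r2=14 r3=65520 r4=65533
PC=6  slt  r2, r0, r3        | r0=0 r1=1 r2=1 r3=65520 r4=65533
PC=7  andi  r0, r2, 12       | r0=0 r1=1 r2=1 r3=65520 r4=65533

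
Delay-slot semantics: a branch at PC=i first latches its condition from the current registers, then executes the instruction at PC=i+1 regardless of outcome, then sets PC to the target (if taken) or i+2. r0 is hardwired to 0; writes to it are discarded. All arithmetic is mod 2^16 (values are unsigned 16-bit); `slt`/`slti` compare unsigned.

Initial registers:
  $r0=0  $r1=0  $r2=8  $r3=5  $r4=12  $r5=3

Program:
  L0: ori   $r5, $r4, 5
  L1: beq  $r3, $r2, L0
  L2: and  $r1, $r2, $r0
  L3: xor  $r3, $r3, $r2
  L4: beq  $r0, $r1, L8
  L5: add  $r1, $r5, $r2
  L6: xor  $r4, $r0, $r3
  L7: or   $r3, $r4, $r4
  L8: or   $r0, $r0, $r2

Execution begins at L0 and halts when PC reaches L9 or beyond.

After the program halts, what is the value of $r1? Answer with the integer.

[0] ori   $r5, $r4, 5  →  {$r0:0, $r1:0, $r2:8, $r3:5, $r4:12, $r5:13}
[1] beq  $r3, $r2, L0  →  {$r0:0, $r1:0, $r2:8, $r3:5, $r4:12, $r5:13}  ⟨branch fallthrough⟩
[2] and  $r1, $r2, $r0  →  {$r0:0, $r1:0, $r2:8, $r3:5, $r4:12, $r5:13}
[3] xor  $r3, $r3, $r2  →  {$r0:0, $r1:0, $r2:8, $r3:13, $r4:12, $r5:13}
[4] beq  $r0, $r1, L8  →  {$r0:0, $r1:0, $r2:8, $r3:13, $r4:12, $r5:13}  ⟨branch taken⟩
[5] add  $r1, $r5, $r2  →  {$r0:0, $r1:21, $r2:8, $r3:13, $r4:12, $r5:13}
[8] or   $r0, $r0, $r2  →  {$r0:0, $r1:21, $r2:8, $r3:13, $r4:12, $r5:13}

21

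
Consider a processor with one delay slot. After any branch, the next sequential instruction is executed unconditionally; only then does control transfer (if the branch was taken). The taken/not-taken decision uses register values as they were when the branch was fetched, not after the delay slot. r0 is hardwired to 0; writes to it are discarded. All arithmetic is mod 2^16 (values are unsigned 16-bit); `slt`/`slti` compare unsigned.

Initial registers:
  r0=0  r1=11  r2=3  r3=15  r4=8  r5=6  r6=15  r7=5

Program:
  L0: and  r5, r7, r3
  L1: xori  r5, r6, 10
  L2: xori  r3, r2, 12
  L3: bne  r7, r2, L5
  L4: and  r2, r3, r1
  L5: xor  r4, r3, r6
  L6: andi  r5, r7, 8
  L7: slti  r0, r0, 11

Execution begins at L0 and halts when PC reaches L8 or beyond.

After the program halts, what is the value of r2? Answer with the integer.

PC=0  and  r5, r7, r3        | r0=0 r1=11 r2=3 r3=15 r4=8 r5=5 r6=15 r7=5
PC=1  xori  r5, r6, 10       | r0=0 r1=11 r2=3 r3=15 r4=8 r5=5 r6=15 r7=5
PC=2  xori  r3, r2, 12       | r0=0 r1=11 r2=3 r3=15 r4=8 r5=5 r6=15 r7=5
PC=3  bne  r7, r2, L5        | r0=0 r1=11 r2=3 r3=15 r4=8 r5=5 r6=15 r7=5  [TAKEN]
PC=4  and  r2, r3, r1        | r0=0 r1=11 r2=11 r3=15 r4=8 r5=5 r6=15 r7=5
PC=5  xor  r4, r3, r6        | r0=0 r1=11 r2=11 r3=15 r4=0 r5=5 r6=15 r7=5
PC=6  andi  r5, r7, 8        | r0=0 r1=11 r2=11 r3=15 r4=0 r5=0 r6=15 r7=5
PC=7  slti  r0, r0, 11       | r0=0 r1=11 r2=11 r3=15 r4=0 r5=0 r6=15 r7=5

11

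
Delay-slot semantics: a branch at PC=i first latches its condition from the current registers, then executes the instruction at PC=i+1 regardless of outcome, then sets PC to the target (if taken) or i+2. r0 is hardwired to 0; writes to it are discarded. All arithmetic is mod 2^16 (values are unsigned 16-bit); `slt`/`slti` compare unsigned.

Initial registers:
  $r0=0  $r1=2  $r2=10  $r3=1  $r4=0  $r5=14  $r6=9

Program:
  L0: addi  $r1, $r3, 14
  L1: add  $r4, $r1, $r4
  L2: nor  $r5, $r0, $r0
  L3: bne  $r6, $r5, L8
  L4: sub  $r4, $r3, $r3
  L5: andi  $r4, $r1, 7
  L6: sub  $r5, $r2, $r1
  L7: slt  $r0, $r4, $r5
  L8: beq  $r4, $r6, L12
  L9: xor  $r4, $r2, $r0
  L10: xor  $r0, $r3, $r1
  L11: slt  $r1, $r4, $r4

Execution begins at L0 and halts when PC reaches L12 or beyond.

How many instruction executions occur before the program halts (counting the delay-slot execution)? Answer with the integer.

PC=0  addi  $r1, $r3, 14     | $r0=0 $r1=15 $r2=10 $r3=1 $r4=0 $r5=14 $r6=9
PC=1  add  $r4, $r1, $r4     | $r0=0 $r1=15 $r2=10 $r3=1 $r4=15 $r5=14 $r6=9
PC=2  nor  $r5, $r0, $r0     | $r0=0 $r1=15 $r2=10 $r3=1 $r4=15 $r5=65535 $r6=9
PC=3  bne  $r6, $r5, L8      | $r0=0 $r1=15 $r2=10 $r3=1 $r4=15 $r5=65535 $r6=9  [TAKEN]
PC=4  sub  $r4, $r3, $r3     | $r0=0 $r1=15 $r2=10 $r3=1 $r4=0 $r5=65535 $r6=9
PC=8  beq  $r4, $r6, L12     | $r0=0 $r1=15 $r2=10 $r3=1 $r4=0 $r5=65535 $r6=9  [not taken]
PC=9  xor  $r4, $r2, $r0     | $r0=0 $r1=15 $r2=10 $r3=1 $r4=10 $r5=65535 $r6=9
PC=10 xor  $r0, $r3, $r1     | $r0=0 $r1=15 $r2=10 $r3=1 $r4=10 $r5=65535 $r6=9
PC=11 slt  $r1, $r4, $r4     | $r0=0 $r1=0 $r2=10 $r3=1 $r4=10 $r5=65535 $r6=9

9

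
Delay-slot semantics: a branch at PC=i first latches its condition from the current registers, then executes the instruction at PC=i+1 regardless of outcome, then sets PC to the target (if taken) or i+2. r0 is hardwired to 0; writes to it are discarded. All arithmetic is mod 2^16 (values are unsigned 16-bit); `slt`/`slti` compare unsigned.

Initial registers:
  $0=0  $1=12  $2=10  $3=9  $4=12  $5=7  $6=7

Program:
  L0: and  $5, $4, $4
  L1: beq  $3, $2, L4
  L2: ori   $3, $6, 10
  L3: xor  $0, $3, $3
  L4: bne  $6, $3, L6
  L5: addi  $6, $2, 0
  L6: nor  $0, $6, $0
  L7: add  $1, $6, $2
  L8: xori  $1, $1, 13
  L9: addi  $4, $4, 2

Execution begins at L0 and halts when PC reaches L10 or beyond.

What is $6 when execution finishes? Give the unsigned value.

  step pc=0: and  $5, $4, $4  regs=(0,12,10,9,12,12,7)
  step pc=1: beq  $3, $2, L4  cond=F  regs=(0,12,10,9,12,12,7)
  step pc=2: ori   $3, $6, 10  regs=(0,12,10,15,12,12,7)
  step pc=3: xor  $0, $3, $3  regs=(0,12,10,15,12,12,7)
  step pc=4: bne  $6, $3, L6  cond=T  regs=(0,12,10,15,12,12,7)
  step pc=5: addi  $6, $2, 0  regs=(0,12,10,15,12,12,10)
  step pc=6: nor  $0, $6, $0  regs=(0,12,10,15,12,12,10)
  step pc=7: add  $1, $6, $2  regs=(0,20,10,15,12,12,10)
  step pc=8: xori  $1, $1, 13  regs=(0,25,10,15,12,12,10)
  step pc=9: addi  $4, $4, 2  regs=(0,25,10,15,14,12,10)

10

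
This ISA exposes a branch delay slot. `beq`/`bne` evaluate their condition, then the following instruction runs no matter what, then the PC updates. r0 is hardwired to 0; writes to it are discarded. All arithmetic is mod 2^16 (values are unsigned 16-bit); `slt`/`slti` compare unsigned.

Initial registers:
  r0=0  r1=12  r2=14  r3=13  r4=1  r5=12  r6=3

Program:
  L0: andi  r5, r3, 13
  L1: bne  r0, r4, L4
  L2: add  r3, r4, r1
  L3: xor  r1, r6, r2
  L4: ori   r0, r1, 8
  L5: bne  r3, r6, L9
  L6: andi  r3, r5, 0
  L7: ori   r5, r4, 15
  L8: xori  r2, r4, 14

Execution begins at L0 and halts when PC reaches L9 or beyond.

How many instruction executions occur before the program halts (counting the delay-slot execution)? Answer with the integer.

6

PC=0  andi  r5, r3, 13       | r0=0 r1=12 r2=14 r3=13 r4=1 r5=13 r6=3
PC=1  bne  r0, r4, L4        | r0=0 r1=12 r2=14 r3=13 r4=1 r5=13 r6=3  [TAKEN]
PC=2  add  r3, r4, r1        | r0=0 r1=12 r2=14 r3=13 r4=1 r5=13 r6=3
PC=4  ori   r0, r1, 8        | r0=0 r1=12 r2=14 r3=13 r4=1 r5=13 r6=3
PC=5  bne  r3, r6, L9        | r0=0 r1=12 r2=14 r3=13 r4=1 r5=13 r6=3  [TAKEN]
PC=6  andi  r3, r5, 0        | r0=0 r1=12 r2=14 r3=0 r4=1 r5=13 r6=3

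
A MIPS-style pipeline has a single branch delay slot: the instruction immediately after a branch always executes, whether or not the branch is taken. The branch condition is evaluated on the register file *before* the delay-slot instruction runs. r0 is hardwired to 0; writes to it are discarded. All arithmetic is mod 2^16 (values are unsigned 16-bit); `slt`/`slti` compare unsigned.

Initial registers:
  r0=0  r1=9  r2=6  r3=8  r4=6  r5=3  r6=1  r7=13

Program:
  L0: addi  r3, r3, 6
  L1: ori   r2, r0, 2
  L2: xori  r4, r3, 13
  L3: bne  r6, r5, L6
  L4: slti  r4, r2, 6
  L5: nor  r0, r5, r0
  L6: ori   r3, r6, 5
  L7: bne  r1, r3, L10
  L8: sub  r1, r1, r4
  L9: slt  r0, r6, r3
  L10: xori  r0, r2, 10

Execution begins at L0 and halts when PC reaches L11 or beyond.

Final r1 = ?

[0] addi  r3, r3, 6  →  {r0:0, r1:9, r2:6, r3:14, r4:6, r5:3, r6:1, r7:13}
[1] ori   r2, r0, 2  →  {r0:0, r1:9, r2:2, r3:14, r4:6, r5:3, r6:1, r7:13}
[2] xori  r4, r3, 13  →  {r0:0, r1:9, r2:2, r3:14, r4:3, r5:3, r6:1, r7:13}
[3] bne  r6, r5, L6  →  {r0:0, r1:9, r2:2, r3:14, r4:3, r5:3, r6:1, r7:13}  ⟨branch taken⟩
[4] slti  r4, r2, 6  →  {r0:0, r1:9, r2:2, r3:14, r4:1, r5:3, r6:1, r7:13}
[6] ori   r3, r6, 5  →  {r0:0, r1:9, r2:2, r3:5, r4:1, r5:3, r6:1, r7:13}
[7] bne  r1, r3, L10  →  {r0:0, r1:9, r2:2, r3:5, r4:1, r5:3, r6:1, r7:13}  ⟨branch taken⟩
[8] sub  r1, r1, r4  →  {r0:0, r1:8, r2:2, r3:5, r4:1, r5:3, r6:1, r7:13}
[10] xori  r0, r2, 10  →  {r0:0, r1:8, r2:2, r3:5, r4:1, r5:3, r6:1, r7:13}

8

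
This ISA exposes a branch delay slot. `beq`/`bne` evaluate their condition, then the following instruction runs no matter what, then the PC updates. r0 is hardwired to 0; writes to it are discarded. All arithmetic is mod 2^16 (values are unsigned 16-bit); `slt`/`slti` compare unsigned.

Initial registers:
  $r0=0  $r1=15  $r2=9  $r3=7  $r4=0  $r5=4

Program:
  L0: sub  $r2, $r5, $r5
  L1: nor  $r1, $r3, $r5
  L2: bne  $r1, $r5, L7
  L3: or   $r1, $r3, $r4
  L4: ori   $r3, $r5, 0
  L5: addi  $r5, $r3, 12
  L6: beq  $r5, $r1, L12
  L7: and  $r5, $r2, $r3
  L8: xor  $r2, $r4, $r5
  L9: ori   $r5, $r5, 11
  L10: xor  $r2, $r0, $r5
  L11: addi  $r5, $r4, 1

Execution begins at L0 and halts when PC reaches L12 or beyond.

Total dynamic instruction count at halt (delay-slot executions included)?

9

PC=0  sub  $r2, $r5, $r5     | $r0=0 $r1=15 $r2=0 $r3=7 $r4=0 $r5=4
PC=1  nor  $r1, $r3, $r5     | $r0=0 $r1=65528 $r2=0 $r3=7 $r4=0 $r5=4
PC=2  bne  $r1, $r5, L7      | $r0=0 $r1=65528 $r2=0 $r3=7 $r4=0 $r5=4  [TAKEN]
PC=3  or   $r1, $r3, $r4     | $r0=0 $r1=7 $r2=0 $r3=7 $r4=0 $r5=4
PC=7  and  $r5, $r2, $r3     | $r0=0 $r1=7 $r2=0 $r3=7 $r4=0 $r5=0
PC=8  xor  $r2, $r4, $r5     | $r0=0 $r1=7 $r2=0 $r3=7 $r4=0 $r5=0
PC=9  ori   $r5, $r5, 11     | $r0=0 $r1=7 $r2=0 $r3=7 $r4=0 $r5=11
PC=10 xor  $r2, $r0, $r5     | $r0=0 $r1=7 $r2=11 $r3=7 $r4=0 $r5=11
PC=11 addi  $r5, $r4, 1      | $r0=0 $r1=7 $r2=11 $r3=7 $r4=0 $r5=1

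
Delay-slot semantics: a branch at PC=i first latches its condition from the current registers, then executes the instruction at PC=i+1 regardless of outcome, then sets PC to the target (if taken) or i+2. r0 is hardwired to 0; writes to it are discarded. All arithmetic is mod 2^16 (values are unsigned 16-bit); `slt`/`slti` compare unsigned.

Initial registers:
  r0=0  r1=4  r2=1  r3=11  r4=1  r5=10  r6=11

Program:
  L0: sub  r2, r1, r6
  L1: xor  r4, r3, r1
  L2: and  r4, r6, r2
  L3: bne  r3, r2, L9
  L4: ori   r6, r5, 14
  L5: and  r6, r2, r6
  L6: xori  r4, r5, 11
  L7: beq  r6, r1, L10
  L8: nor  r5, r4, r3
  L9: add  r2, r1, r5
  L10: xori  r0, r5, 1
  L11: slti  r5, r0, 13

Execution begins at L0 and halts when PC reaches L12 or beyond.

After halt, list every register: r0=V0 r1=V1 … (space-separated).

r0=0 r1=4 r2=14 r3=11 r4=9 r5=1 r6=14

  step pc=0: sub  r2, r1, r6  regs=(0,4,65529,11,1,10,11)
  step pc=1: xor  r4, r3, r1  regs=(0,4,65529,11,15,10,11)
  step pc=2: and  r4, r6, r2  regs=(0,4,65529,11,9,10,11)
  step pc=3: bne  r3, r2, L9  cond=T  regs=(0,4,65529,11,9,10,11)
  step pc=4: ori   r6, r5, 14  regs=(0,4,65529,11,9,10,14)
  step pc=9: add  r2, r1, r5  regs=(0,4,14,11,9,10,14)
  step pc=10: xori  r0, r5, 1  regs=(0,4,14,11,9,10,14)
  step pc=11: slti  r5, r0, 13  regs=(0,4,14,11,9,1,14)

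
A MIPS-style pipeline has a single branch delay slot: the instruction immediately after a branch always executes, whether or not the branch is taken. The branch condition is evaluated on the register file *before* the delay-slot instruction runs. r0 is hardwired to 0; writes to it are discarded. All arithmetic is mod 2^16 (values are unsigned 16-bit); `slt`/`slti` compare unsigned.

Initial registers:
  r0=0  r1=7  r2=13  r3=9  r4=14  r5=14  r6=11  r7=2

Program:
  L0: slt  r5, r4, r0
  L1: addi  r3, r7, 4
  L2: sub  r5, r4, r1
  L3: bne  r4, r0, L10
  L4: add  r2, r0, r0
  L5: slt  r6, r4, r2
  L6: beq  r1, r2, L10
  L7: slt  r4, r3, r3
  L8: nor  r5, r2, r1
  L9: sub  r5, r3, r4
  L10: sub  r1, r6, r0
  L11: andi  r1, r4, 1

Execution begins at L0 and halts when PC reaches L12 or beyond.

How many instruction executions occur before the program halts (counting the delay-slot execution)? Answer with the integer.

7

[0] slt  r5, r4, r0  →  {r0:0, r1:7, r2:13, r3:9, r4:14, r5:0, r6:11, r7:2}
[1] addi  r3, r7, 4  →  {r0:0, r1:7, r2:13, r3:6, r4:14, r5:0, r6:11, r7:2}
[2] sub  r5, r4, r1  →  {r0:0, r1:7, r2:13, r3:6, r4:14, r5:7, r6:11, r7:2}
[3] bne  r4, r0, L10  →  {r0:0, r1:7, r2:13, r3:6, r4:14, r5:7, r6:11, r7:2}  ⟨branch taken⟩
[4] add  r2, r0, r0  →  {r0:0, r1:7, r2:0, r3:6, r4:14, r5:7, r6:11, r7:2}
[10] sub  r1, r6, r0  →  {r0:0, r1:11, r2:0, r3:6, r4:14, r5:7, r6:11, r7:2}
[11] andi  r1, r4, 1  →  {r0:0, r1:0, r2:0, r3:6, r4:14, r5:7, r6:11, r7:2}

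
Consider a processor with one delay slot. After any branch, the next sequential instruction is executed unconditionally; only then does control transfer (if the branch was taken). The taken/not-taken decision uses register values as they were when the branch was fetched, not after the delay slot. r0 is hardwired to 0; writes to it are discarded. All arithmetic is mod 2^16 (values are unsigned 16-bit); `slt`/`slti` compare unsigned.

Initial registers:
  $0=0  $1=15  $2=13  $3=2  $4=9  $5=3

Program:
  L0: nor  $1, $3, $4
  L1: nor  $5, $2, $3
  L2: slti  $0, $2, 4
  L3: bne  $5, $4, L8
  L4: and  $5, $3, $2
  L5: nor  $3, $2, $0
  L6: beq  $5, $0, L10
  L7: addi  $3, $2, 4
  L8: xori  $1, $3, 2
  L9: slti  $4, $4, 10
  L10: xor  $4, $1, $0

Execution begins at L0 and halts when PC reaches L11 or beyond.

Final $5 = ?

PC=0  nor  $1, $3, $4        | $0=0 $1=65524 $2=13 $3=2 $4=9 $5=3
PC=1  nor  $5, $2, $3        | $0=0 $1=65524 $2=13 $3=2 $4=9 $5=65520
PC=2  slti  $0, $2, 4        | $0=0 $1=65524 $2=13 $3=2 $4=9 $5=65520
PC=3  bne  $5, $4, L8        | $0=0 $1=65524 $2=13 $3=2 $4=9 $5=65520  [TAKEN]
PC=4  and  $5, $3, $2        | $0=0 $1=65524 $2=13 $3=2 $4=9 $5=0
PC=8  xori  $1, $3, 2        | $0=0 $1=0 $2=13 $3=2 $4=9 $5=0
PC=9  slti  $4, $4, 10       | $0=0 $1=0 $2=13 $3=2 $4=1 $5=0
PC=10 xor  $4, $1, $0        | $0=0 $1=0 $2=13 $3=2 $4=0 $5=0

0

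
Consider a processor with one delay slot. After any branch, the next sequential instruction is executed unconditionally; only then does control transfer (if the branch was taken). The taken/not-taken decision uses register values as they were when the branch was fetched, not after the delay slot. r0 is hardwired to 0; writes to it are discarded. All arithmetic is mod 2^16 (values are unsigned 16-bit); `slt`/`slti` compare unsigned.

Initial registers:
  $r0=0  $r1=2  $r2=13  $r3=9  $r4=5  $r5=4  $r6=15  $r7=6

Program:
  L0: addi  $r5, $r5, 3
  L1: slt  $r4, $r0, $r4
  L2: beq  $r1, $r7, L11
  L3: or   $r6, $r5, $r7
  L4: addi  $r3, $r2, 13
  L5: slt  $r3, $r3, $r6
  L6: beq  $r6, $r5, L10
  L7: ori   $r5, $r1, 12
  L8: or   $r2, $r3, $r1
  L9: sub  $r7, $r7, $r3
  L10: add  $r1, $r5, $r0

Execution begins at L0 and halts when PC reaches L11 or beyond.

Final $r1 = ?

[0] addi  $r5, $r5, 3  →  {$r0:0, $r1:2, $r2:13, $r3:9, $r4:5, $r5:7, $r6:15, $r7:6}
[1] slt  $r4, $r0, $r4  →  {$r0:0, $r1:2, $r2:13, $r3:9, $r4:1, $r5:7, $r6:15, $r7:6}
[2] beq  $r1, $r7, L11  →  {$r0:0, $r1:2, $r2:13, $r3:9, $r4:1, $r5:7, $r6:15, $r7:6}  ⟨branch fallthrough⟩
[3] or   $r6, $r5, $r7  →  {$r0:0, $r1:2, $r2:13, $r3:9, $r4:1, $r5:7, $r6:7, $r7:6}
[4] addi  $r3, $r2, 13  →  {$r0:0, $r1:2, $r2:13, $r3:26, $r4:1, $r5:7, $r6:7, $r7:6}
[5] slt  $r3, $r3, $r6  →  {$r0:0, $r1:2, $r2:13, $r3:0, $r4:1, $r5:7, $r6:7, $r7:6}
[6] beq  $r6, $r5, L10  →  {$r0:0, $r1:2, $r2:13, $r3:0, $r4:1, $r5:7, $r6:7, $r7:6}  ⟨branch taken⟩
[7] ori   $r5, $r1, 12  →  {$r0:0, $r1:2, $r2:13, $r3:0, $r4:1, $r5:14, $r6:7, $r7:6}
[10] add  $r1, $r5, $r0  →  {$r0:0, $r1:14, $r2:13, $r3:0, $r4:1, $r5:14, $r6:7, $r7:6}

14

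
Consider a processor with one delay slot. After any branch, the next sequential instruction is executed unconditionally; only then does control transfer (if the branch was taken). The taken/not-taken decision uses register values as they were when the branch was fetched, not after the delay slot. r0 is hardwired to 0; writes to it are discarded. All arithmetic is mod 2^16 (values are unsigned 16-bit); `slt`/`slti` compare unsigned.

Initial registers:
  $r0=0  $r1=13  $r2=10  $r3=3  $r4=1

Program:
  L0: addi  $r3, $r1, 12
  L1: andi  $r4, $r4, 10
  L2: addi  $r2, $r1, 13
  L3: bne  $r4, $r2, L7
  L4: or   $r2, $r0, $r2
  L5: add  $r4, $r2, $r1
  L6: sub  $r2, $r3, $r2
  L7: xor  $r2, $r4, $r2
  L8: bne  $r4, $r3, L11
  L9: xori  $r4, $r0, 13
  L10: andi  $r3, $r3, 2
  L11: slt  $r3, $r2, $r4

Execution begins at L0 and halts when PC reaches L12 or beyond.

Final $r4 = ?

13

[0] addi  $r3, $r1, 12  →  {$r0:0, $r1:13, $r2:10, $r3:25, $r4:1}
[1] andi  $r4, $r4, 10  →  {$r0:0, $r1:13, $r2:10, $r3:25, $r4:0}
[2] addi  $r2, $r1, 13  →  {$r0:0, $r1:13, $r2:26, $r3:25, $r4:0}
[3] bne  $r4, $r2, L7  →  {$r0:0, $r1:13, $r2:26, $r3:25, $r4:0}  ⟨branch taken⟩
[4] or   $r2, $r0, $r2  →  {$r0:0, $r1:13, $r2:26, $r3:25, $r4:0}
[7] xor  $r2, $r4, $r2  →  {$r0:0, $r1:13, $r2:26, $r3:25, $r4:0}
[8] bne  $r4, $r3, L11  →  {$r0:0, $r1:13, $r2:26, $r3:25, $r4:0}  ⟨branch taken⟩
[9] xori  $r4, $r0, 13  →  {$r0:0, $r1:13, $r2:26, $r3:25, $r4:13}
[11] slt  $r3, $r2, $r4  →  {$r0:0, $r1:13, $r2:26, $r3:0, $r4:13}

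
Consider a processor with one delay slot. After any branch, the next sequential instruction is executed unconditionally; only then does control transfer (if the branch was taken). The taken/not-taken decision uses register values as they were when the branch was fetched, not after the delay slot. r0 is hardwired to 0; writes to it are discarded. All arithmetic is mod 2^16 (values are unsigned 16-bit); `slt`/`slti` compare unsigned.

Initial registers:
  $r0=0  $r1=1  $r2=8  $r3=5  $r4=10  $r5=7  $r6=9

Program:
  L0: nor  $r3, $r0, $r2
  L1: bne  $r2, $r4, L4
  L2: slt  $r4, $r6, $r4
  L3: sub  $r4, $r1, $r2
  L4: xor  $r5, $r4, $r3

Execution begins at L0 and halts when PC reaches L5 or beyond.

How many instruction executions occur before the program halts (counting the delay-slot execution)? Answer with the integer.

PC=0  nor  $r3, $r0, $r2     | $r0=0 $r1=1 $r2=8 $r3=65527 $r4=10 $r5=7 $r6=9
PC=1  bne  $r2, $r4, L4      | $r0=0 $r1=1 $r2=8 $r3=65527 $r4=10 $r5=7 $r6=9  [TAKEN]
PC=2  slt  $r4, $r6, $r4     | $r0=0 $r1=1 $r2=8 $r3=65527 $r4=1 $r5=7 $r6=9
PC=4  xor  $r5, $r4, $r3     | $r0=0 $r1=1 $r2=8 $r3=65527 $r4=1 $r5=65526 $r6=9

4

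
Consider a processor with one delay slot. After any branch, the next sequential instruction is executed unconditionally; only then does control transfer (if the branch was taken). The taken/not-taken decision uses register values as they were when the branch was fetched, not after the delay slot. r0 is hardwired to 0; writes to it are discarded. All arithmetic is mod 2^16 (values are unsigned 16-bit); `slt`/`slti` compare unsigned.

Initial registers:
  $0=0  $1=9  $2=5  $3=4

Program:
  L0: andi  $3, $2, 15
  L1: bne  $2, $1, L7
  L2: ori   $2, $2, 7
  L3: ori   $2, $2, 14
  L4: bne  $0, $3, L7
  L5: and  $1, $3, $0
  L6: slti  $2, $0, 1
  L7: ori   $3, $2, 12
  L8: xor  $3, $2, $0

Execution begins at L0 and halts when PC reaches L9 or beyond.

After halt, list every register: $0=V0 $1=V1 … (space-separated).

$0=0 $1=9 $2=7 $3=7

PC=0  andi  $3, $2, 15       | $0=0 $1=9 $2=5 $3=5
PC=1  bne  $2, $1, L7        | $0=0 $1=9 $2=5 $3=5  [TAKEN]
PC=2  ori   $2, $2, 7        | $0=0 $1=9 $2=7 $3=5
PC=7  ori   $3, $2, 12       | $0=0 $1=9 $2=7 $3=15
PC=8  xor  $3, $2, $0        | $0=0 $1=9 $2=7 $3=7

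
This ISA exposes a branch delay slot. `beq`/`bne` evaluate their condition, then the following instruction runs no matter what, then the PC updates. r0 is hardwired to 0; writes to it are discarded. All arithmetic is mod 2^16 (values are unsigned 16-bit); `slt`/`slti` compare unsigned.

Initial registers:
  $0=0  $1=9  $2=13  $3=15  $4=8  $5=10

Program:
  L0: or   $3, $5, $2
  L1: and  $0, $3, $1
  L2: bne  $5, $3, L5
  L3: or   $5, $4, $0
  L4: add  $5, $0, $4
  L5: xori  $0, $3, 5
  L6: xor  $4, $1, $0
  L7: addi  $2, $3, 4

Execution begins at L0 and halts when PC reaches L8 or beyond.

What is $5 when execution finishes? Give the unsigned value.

8

  step pc=0: or   $3, $5, $2  regs=(0,9,13,15,8,10)
  step pc=1: and  $0, $3, $1  regs=(0,9,13,15,8,10)
  step pc=2: bne  $5, $3, L5  cond=T  regs=(0,9,13,15,8,10)
  step pc=3: or   $5, $4, $0  regs=(0,9,13,15,8,8)
  step pc=5: xori  $0, $3, 5  regs=(0,9,13,15,8,8)
  step pc=6: xor  $4, $1, $0  regs=(0,9,13,15,9,8)
  step pc=7: addi  $2, $3, 4  regs=(0,9,19,15,9,8)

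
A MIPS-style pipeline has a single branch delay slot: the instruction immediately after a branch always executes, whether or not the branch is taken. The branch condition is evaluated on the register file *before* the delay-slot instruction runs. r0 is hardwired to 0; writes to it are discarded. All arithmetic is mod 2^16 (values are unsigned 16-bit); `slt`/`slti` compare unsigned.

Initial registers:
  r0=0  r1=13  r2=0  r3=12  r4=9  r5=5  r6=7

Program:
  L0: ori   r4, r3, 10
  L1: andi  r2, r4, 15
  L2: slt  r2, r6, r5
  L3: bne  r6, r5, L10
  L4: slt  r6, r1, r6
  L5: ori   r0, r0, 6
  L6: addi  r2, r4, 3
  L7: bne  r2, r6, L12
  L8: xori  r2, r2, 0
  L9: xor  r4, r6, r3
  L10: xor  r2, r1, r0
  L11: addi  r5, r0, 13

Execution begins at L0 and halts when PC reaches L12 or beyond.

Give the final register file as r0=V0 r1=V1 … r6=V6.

r0=0 r1=13 r2=13 r3=12 r4=14 r5=13 r6=0

#0 ori   r4, r3, 10 ; 0/13/0/12/14/5/7
#1 andi  r2, r4, 15 ; 0/13/14/12/14/5/7
#2 slt  r2, r6, r5 ; 0/13/0/12/14/5/7
#3 bne  r6, r5, L10 ; 0/13/0/12/14/5/7 ; →target
#4 slt  r6, r1, r6 ; 0/13/0/12/14/5/0
#10 xor  r2, r1, r0 ; 0/13/13/12/14/5/0
#11 addi  r5, r0, 13 ; 0/13/13/12/14/13/0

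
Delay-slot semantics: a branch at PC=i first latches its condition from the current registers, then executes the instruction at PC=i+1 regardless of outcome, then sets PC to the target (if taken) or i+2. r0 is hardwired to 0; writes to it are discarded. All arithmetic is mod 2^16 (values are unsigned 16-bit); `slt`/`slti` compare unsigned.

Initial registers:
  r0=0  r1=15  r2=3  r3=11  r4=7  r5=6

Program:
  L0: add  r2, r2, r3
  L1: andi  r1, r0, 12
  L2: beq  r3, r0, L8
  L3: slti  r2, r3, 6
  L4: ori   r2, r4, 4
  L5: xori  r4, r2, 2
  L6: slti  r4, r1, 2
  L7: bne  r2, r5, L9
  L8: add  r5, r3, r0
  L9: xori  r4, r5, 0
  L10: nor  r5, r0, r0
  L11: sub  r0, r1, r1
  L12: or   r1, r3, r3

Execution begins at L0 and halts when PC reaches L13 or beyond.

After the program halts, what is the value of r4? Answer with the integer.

[0] add  r2, r2, r3  →  {r0:0, r1:15, r2:14, r3:11, r4:7, r5:6}
[1] andi  r1, r0, 12  →  {r0:0, r1:0, r2:14, r3:11, r4:7, r5:6}
[2] beq  r3, r0, L8  →  {r0:0, r1:0, r2:14, r3:11, r4:7, r5:6}  ⟨branch fallthrough⟩
[3] slti  r2, r3, 6  →  {r0:0, r1:0, r2:0, r3:11, r4:7, r5:6}
[4] ori   r2, r4, 4  →  {r0:0, r1:0, r2:7, r3:11, r4:7, r5:6}
[5] xori  r4, r2, 2  →  {r0:0, r1:0, r2:7, r3:11, r4:5, r5:6}
[6] slti  r4, r1, 2  →  {r0:0, r1:0, r2:7, r3:11, r4:1, r5:6}
[7] bne  r2, r5, L9  →  {r0:0, r1:0, r2:7, r3:11, r4:1, r5:6}  ⟨branch taken⟩
[8] add  r5, r3, r0  →  {r0:0, r1:0, r2:7, r3:11, r4:1, r5:11}
[9] xori  r4, r5, 0  →  {r0:0, r1:0, r2:7, r3:11, r4:11, r5:11}
[10] nor  r5, r0, r0  →  {r0:0, r1:0, r2:7, r3:11, r4:11, r5:65535}
[11] sub  r0, r1, r1  →  {r0:0, r1:0, r2:7, r3:11, r4:11, r5:65535}
[12] or   r1, r3, r3  →  {r0:0, r1:11, r2:7, r3:11, r4:11, r5:65535}

11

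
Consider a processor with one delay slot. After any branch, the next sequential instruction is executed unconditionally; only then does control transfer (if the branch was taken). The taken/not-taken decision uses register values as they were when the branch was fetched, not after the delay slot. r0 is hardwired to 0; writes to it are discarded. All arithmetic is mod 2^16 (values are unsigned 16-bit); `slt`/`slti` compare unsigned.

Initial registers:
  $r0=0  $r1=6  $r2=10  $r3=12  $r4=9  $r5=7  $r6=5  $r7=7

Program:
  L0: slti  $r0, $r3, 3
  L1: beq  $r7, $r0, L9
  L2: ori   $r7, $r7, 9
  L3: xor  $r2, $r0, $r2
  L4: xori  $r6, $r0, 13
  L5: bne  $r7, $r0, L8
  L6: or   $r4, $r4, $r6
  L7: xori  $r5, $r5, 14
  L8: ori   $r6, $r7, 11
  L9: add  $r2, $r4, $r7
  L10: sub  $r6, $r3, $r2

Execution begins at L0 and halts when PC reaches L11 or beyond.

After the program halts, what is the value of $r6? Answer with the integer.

#0 slti  $r0, $r3, 3 ; 0/6/10/12/9/7/5/7
#1 beq  $r7, $r0, L9 ; 0/6/10/12/9/7/5/7 ; →fallthru
#2 ori   $r7, $r7, 9 ; 0/6/10/12/9/7/5/15
#3 xor  $r2, $r0, $r2 ; 0/6/10/12/9/7/5/15
#4 xori  $r6, $r0, 13 ; 0/6/10/12/9/7/13/15
#5 bne  $r7, $r0, L8 ; 0/6/10/12/9/7/13/15 ; →target
#6 or   $r4, $r4, $r6 ; 0/6/10/12/13/7/13/15
#8 ori   $r6, $r7, 11 ; 0/6/10/12/13/7/15/15
#9 add  $r2, $r4, $r7 ; 0/6/28/12/13/7/15/15
#10 sub  $r6, $r3, $r2 ; 0/6/28/12/13/7/65520/15

65520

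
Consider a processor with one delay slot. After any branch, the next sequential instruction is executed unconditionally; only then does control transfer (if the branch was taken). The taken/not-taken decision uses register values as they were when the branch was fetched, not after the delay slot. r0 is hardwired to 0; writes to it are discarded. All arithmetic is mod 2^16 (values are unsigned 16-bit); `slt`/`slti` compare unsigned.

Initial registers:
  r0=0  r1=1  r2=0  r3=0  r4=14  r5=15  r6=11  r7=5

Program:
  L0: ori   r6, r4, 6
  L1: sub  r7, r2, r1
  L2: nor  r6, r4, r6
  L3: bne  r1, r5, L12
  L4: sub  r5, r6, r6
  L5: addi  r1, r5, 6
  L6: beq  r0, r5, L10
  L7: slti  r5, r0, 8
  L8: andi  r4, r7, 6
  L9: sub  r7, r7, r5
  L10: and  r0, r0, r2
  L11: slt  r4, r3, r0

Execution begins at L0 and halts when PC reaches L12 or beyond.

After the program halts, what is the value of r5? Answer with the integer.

0

#0 ori   r6, r4, 6 ; 0/1/0/0/14/15/14/5
#1 sub  r7, r2, r1 ; 0/1/0/0/14/15/14/65535
#2 nor  r6, r4, r6 ; 0/1/0/0/14/15/65521/65535
#3 bne  r1, r5, L12 ; 0/1/0/0/14/15/65521/65535 ; →target
#4 sub  r5, r6, r6 ; 0/1/0/0/14/0/65521/65535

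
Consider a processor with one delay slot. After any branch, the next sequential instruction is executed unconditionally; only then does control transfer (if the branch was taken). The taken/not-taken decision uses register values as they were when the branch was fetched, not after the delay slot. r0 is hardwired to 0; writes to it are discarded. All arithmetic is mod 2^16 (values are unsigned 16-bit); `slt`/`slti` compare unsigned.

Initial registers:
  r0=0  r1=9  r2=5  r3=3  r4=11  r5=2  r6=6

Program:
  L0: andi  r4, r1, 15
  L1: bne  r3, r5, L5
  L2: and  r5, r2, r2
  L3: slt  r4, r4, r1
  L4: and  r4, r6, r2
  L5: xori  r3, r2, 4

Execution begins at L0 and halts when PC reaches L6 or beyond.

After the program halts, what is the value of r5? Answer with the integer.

#0 andi  r4, r1, 15 ; 0/9/5/3/9/2/6
#1 bne  r3, r5, L5 ; 0/9/5/3/9/2/6 ; →target
#2 and  r5, r2, r2 ; 0/9/5/3/9/5/6
#5 xori  r3, r2, 4 ; 0/9/5/1/9/5/6

5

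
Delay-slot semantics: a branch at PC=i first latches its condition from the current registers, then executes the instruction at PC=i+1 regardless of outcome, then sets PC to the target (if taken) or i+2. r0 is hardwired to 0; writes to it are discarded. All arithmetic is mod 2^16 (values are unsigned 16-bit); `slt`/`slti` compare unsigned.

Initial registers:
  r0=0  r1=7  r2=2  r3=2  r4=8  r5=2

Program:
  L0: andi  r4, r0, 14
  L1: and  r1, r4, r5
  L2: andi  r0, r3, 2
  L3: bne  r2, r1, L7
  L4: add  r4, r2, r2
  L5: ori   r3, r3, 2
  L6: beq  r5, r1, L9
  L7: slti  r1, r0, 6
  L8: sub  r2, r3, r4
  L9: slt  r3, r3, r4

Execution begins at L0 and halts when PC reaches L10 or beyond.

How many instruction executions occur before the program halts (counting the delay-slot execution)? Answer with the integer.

8

PC=0  andi  r4, r0, 14       | r0=0 r1=7 r2=2 r3=2 r4=0 r5=2
PC=1  and  r1, r4, r5        | r0=0 r1=0 r2=2 r3=2 r4=0 r5=2
PC=2  andi  r0, r3, 2        | r0=0 r1=0 r2=2 r3=2 r4=0 r5=2
PC=3  bne  r2, r1, L7        | r0=0 r1=0 r2=2 r3=2 r4=0 r5=2  [TAKEN]
PC=4  add  r4, r2, r2        | r0=0 r1=0 r2=2 r3=2 r4=4 r5=2
PC=7  slti  r1, r0, 6        | r0=0 r1=1 r2=2 r3=2 r4=4 r5=2
PC=8  sub  r2, r3, r4        | r0=0 r1=1 r2=65534 r3=2 r4=4 r5=2
PC=9  slt  r3, r3, r4        | r0=0 r1=1 r2=65534 r3=1 r4=4 r5=2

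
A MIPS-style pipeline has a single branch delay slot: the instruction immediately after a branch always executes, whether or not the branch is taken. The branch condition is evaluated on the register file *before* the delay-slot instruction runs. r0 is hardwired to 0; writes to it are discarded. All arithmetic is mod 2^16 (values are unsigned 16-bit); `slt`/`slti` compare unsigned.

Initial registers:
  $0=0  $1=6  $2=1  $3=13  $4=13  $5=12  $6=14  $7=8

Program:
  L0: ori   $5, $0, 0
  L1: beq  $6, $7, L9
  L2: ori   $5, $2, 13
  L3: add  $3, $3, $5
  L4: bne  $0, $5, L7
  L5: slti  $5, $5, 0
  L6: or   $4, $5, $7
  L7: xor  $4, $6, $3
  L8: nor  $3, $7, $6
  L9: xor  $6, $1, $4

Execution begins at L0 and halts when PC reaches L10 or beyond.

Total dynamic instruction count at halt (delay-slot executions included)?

9

PC=0  ori   $5, $0, 0        | $0=0 $1=6 $2=1 $3=13 $4=13 $5=0 $6=14 $7=8
PC=1  beq  $6, $7, L9        | $0=0 $1=6 $2=1 $3=13 $4=13 $5=0 $6=14 $7=8  [not taken]
PC=2  ori   $5, $2, 13       | $0=0 $1=6 $2=1 $3=13 $4=13 $5=13 $6=14 $7=8
PC=3  add  $3, $3, $5        | $0=0 $1=6 $2=1 $3=26 $4=13 $5=13 $6=14 $7=8
PC=4  bne  $0, $5, L7        | $0=0 $1=6 $2=1 $3=26 $4=13 $5=13 $6=14 $7=8  [TAKEN]
PC=5  slti  $5, $5, 0        | $0=0 $1=6 $2=1 $3=26 $4=13 $5=0 $6=14 $7=8
PC=7  xor  $4, $6, $3        | $0=0 $1=6 $2=1 $3=26 $4=20 $5=0 $6=14 $7=8
PC=8  nor  $3, $7, $6        | $0=0 $1=6 $2=1 $3=65521 $4=20 $5=0 $6=14 $7=8
PC=9  xor  $6, $1, $4        | $0=0 $1=6 $2=1 $3=65521 $4=20 $5=0 $6=18 $7=8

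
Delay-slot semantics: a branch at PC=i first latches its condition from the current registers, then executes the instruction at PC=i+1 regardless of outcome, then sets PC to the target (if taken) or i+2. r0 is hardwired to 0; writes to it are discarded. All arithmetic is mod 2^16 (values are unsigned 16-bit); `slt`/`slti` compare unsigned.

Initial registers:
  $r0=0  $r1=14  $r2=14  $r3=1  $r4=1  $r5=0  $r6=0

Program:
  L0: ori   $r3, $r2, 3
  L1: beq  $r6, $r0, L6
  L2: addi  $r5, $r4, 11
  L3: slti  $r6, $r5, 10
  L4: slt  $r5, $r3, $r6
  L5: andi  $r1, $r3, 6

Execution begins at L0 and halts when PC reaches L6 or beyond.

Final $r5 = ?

#0 ori   $r3, $r2, 3 ; 0/14/14/15/1/0/0
#1 beq  $r6, $r0, L6 ; 0/14/14/15/1/0/0 ; →target
#2 addi  $r5, $r4, 11 ; 0/14/14/15/1/12/0

12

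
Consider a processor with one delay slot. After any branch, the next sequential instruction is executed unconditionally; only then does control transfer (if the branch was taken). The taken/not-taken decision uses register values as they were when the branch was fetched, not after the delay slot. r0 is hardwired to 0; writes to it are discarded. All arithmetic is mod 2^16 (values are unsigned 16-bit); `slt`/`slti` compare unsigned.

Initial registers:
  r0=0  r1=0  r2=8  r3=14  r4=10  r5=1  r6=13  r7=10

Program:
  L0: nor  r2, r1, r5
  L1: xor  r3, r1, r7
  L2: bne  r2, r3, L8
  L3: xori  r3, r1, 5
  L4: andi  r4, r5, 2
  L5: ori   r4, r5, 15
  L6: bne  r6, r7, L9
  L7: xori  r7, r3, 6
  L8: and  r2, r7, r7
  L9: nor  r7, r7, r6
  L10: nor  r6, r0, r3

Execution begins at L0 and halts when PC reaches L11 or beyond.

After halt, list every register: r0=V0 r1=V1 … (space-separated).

r0=0 r1=0 r2=10 r3=5 r4=10 r5=1 r6=65530 r7=65520

#0 nor  r2, r1, r5 ; 0/0/65534/14/10/1/13/10
#1 xor  r3, r1, r7 ; 0/0/65534/10/10/1/13/10
#2 bne  r2, r3, L8 ; 0/0/65534/10/10/1/13/10 ; →target
#3 xori  r3, r1, 5 ; 0/0/65534/5/10/1/13/10
#8 and  r2, r7, r7 ; 0/0/10/5/10/1/13/10
#9 nor  r7, r7, r6 ; 0/0/10/5/10/1/13/65520
#10 nor  r6, r0, r3 ; 0/0/10/5/10/1/65530/65520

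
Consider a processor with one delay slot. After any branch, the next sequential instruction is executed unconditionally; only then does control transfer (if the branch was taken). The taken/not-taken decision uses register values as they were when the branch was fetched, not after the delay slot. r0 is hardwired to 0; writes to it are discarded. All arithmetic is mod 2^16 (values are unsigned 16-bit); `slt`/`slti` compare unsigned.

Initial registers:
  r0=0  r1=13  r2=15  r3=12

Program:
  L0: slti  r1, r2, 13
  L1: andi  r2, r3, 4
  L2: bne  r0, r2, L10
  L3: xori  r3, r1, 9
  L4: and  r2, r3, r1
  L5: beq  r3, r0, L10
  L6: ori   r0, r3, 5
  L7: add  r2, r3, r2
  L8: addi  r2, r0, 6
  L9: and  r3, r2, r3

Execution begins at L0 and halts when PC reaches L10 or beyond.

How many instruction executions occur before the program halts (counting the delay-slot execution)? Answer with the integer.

4

  step pc=0: slti  r1, r2, 13  regs=(0,0,15,12)
  step pc=1: andi  r2, r3, 4  regs=(0,0,4,12)
  step pc=2: bne  r0, r2, L10  cond=T  regs=(0,0,4,12)
  step pc=3: xori  r3, r1, 9  regs=(0,0,4,9)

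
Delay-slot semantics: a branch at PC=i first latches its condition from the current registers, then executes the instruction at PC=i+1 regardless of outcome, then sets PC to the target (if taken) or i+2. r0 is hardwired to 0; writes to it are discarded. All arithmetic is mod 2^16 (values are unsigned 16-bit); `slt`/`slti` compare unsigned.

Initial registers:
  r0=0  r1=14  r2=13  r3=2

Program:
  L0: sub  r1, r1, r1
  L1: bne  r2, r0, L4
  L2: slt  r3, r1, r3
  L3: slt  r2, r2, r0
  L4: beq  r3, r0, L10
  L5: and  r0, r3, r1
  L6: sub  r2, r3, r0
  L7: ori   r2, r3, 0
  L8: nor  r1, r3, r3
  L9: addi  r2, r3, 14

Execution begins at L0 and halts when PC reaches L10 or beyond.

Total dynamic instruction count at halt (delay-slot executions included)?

9

#0 sub  r1, r1, r1 ; 0/0/13/2
#1 bne  r2, r0, L4 ; 0/0/13/2 ; →target
#2 slt  r3, r1, r3 ; 0/0/13/1
#4 beq  r3, r0, L10 ; 0/0/13/1 ; →fallthru
#5 and  r0, r3, r1 ; 0/0/13/1
#6 sub  r2, r3, r0 ; 0/0/1/1
#7 ori   r2, r3, 0 ; 0/0/1/1
#8 nor  r1, r3, r3 ; 0/65534/1/1
#9 addi  r2, r3, 14 ; 0/65534/15/1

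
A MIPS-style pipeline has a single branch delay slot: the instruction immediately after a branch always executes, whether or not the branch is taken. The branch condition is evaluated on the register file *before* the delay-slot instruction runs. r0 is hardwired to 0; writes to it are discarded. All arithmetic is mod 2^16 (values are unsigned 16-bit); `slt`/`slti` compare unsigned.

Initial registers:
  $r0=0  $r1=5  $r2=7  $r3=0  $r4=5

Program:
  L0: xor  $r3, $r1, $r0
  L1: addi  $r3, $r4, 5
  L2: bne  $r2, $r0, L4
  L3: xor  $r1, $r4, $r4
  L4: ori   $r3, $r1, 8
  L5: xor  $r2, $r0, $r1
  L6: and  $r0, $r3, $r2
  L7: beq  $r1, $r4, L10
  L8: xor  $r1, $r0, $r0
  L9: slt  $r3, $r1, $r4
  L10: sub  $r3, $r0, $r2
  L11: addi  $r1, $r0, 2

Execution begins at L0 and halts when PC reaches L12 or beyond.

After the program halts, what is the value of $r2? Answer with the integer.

0

  step pc=0: xor  $r3, $r1, $r0  regs=(0,5,7,5,5)
  step pc=1: addi  $r3, $r4, 5  regs=(0,5,7,10,5)
  step pc=2: bne  $r2, $r0, L4  cond=T  regs=(0,5,7,10,5)
  step pc=3: xor  $r1, $r4, $r4  regs=(0,0,7,10,5)
  step pc=4: ori   $r3, $r1, 8  regs=(0,0,7,8,5)
  step pc=5: xor  $r2, $r0, $r1  regs=(0,0,0,8,5)
  step pc=6: and  $r0, $r3, $r2  regs=(0,0,0,8,5)
  step pc=7: beq  $r1, $r4, L10  cond=F  regs=(0,0,0,8,5)
  step pc=8: xor  $r1, $r0, $r0  regs=(0,0,0,8,5)
  step pc=9: slt  $r3, $r1, $r4  regs=(0,0,0,1,5)
  step pc=10: sub  $r3, $r0, $r2  regs=(0,0,0,0,5)
  step pc=11: addi  $r1, $r0, 2  regs=(0,2,0,0,5)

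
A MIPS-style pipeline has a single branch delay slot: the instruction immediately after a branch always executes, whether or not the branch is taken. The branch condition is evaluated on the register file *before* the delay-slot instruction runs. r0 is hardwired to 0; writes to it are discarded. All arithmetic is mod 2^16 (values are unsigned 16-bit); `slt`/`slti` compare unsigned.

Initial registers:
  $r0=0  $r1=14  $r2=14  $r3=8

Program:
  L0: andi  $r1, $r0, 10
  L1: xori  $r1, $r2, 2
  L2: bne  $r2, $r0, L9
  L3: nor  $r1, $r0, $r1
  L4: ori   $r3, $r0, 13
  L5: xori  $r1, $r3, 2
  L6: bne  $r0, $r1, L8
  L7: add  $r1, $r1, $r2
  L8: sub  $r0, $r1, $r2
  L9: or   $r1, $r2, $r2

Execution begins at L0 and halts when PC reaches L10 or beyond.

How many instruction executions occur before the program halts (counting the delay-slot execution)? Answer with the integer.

#0 andi  $r1, $r0, 10 ; 0/0/14/8
#1 xori  $r1, $r2, 2 ; 0/12/14/8
#2 bne  $r2, $r0, L9 ; 0/12/14/8 ; →target
#3 nor  $r1, $r0, $r1 ; 0/65523/14/8
#9 or   $r1, $r2, $r2 ; 0/14/14/8

5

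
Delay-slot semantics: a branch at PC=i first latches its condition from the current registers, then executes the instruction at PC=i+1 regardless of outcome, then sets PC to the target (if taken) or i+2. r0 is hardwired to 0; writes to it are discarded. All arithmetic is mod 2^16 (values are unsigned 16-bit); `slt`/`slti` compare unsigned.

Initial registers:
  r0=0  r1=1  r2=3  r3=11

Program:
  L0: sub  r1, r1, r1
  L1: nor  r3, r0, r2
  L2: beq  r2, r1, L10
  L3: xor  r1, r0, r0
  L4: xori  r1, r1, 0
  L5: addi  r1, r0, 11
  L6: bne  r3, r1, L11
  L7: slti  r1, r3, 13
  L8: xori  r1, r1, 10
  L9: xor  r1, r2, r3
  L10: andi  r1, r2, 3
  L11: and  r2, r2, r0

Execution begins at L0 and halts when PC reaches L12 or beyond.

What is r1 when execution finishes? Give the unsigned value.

  step pc=0: sub  r1, r1, r1  regs=(0,0,3,11)
  step pc=1: nor  r3, r0, r2  regs=(0,0,3,65532)
  step pc=2: beq  r2, r1, L10  cond=F  regs=(0,0,3,65532)
  step pc=3: xor  r1, r0, r0  regs=(0,0,3,65532)
  step pc=4: xori  r1, r1, 0  regs=(0,0,3,65532)
  step pc=5: addi  r1, r0, 11  regs=(0,11,3,65532)
  step pc=6: bne  r3, r1, L11  cond=T  regs=(0,11,3,65532)
  step pc=7: slti  r1, r3, 13  regs=(0,0,3,65532)
  step pc=11: and  r2, r2, r0  regs=(0,0,0,65532)

0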